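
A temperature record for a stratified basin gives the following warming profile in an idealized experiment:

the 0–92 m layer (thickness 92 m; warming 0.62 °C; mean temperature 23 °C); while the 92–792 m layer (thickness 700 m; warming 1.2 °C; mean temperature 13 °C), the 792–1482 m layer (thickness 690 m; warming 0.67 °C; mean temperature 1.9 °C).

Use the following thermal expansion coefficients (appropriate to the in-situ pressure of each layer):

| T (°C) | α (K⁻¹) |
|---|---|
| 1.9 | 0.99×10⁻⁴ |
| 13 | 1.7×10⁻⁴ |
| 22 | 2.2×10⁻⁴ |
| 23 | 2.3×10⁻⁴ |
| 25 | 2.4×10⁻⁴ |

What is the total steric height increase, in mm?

Layer 1 at 23 °C → α = 2.3×10⁻⁴ K⁻¹
Layer 2 at 13 °C → α = 1.7×10⁻⁴ K⁻¹
Layer 3 at 1.9 °C → α = 0.99×10⁻⁴ K⁻¹
0.62 × 92 × 2.3×10⁻⁴ = 0.0131192 m
700 × 1.2 × 1.7×10⁻⁴ = 0.14280 m
Layer 3: 0.67 × 690 × 0.99×10⁻⁴ = 0.0457677 m
Δh = 0.0131192 + 0.14280 + 0.0457677 = 0.2016869 m

202 mm of thermosteric rise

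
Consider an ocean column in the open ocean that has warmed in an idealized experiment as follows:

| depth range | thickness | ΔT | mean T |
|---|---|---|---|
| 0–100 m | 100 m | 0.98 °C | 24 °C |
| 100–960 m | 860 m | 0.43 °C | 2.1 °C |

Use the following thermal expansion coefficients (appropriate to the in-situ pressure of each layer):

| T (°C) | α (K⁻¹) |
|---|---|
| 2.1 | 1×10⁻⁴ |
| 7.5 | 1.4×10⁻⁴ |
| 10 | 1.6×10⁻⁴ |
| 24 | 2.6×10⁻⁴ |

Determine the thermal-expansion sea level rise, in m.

Layer 1 at 24 °C → α = 2.6×10⁻⁴ K⁻¹
Layer 2 at 2.1 °C → α = 1×10⁻⁴ K⁻¹
0–100 m: 100 × 0.98 × 2.6×10⁻⁴ = 0.02548 m
1×10⁻⁴ × 0.43 × 860 = 0.03698 m
Δh = 0.02548 + 0.03698 = 0.06246 m

about 0.062 m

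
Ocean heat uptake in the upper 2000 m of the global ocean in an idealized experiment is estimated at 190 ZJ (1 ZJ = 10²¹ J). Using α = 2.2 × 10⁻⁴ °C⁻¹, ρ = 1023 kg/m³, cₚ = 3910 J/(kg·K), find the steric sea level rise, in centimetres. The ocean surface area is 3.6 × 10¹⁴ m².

2.90 cm

Per unit area: Q = 190×10²¹ / (3.6×10¹⁴) ≈ 5.278×10⁸ J/m²
Δh = αQ/(ρcₚ) = 2.2×10⁻⁴ × 5.278×10⁸ / (1023 × 3910) ≈ 0.02903 m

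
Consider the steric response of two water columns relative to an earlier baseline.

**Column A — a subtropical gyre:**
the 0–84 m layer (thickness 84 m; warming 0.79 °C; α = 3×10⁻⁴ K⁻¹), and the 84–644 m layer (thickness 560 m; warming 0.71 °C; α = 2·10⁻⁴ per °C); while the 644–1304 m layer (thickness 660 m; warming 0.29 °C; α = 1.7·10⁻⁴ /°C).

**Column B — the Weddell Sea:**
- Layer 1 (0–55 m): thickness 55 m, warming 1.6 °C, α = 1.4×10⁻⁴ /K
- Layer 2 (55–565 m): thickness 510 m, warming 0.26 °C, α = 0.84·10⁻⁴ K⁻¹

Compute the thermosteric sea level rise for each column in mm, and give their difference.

Δh_A ≈ 132 mm, Δh_B ≈ 23.5 mm; difference ≈ 109 mm

A 0–84 m: 3×10⁻⁴ × 0.79 × 84 = 0.019908 m
A 2×10⁻⁴ × 560 × 0.71 = 0.07952 m
A 644–1304 m: 1.7×10⁻⁴ × 660 × 0.29 = 0.032538 m
A total: 0.131966 m
B 0–55 m: 1.6 × 55 × 1.4×10⁻⁴ = 0.01232 m
B Layer 2: 0.26 × 510 × 0.84×10⁻⁴ = 0.0111384 m
B total: 0.0234584 m
Difference: 0.131966 − 0.0234584 = 0.1085076 m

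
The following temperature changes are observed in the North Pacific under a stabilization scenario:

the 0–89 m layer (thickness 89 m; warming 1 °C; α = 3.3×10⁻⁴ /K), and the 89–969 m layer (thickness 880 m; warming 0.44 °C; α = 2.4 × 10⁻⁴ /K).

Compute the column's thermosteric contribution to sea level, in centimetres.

0–89 m: 1 × 3.3×10⁻⁴ × 89 = 0.02937 m
880 × 2.4×10⁻⁴ × 0.44 = 0.092928 m
Δh = 0.02937 + 0.092928 = 0.122298 m

12 cm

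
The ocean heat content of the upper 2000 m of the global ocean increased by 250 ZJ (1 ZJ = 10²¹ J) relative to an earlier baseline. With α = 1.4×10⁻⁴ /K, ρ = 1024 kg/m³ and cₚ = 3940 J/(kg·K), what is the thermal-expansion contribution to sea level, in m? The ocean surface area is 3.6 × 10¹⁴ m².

0.0241 m of thermosteric rise

Per unit area: Q = 250×10²¹ / (3.6×10¹⁴) ≈ 6.944×10⁸ J/m²
Δh = αQ/(ρcₚ) = 1.4×10⁻⁴ × 6.944×10⁸ / (1024 × 3940) ≈ 0.024096 m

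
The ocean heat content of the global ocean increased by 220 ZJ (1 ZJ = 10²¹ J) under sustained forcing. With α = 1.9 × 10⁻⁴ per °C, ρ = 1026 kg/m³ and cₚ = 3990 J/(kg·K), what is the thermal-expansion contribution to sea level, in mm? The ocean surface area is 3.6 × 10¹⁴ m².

Δh ≈ 28.4 mm

Per unit area: Q = 220×10²¹ / (3.6×10¹⁴) ≈ 6.111×10⁸ J/m²
Δh = αQ/(ρcₚ) = 1.9×10⁻⁴ × 6.111×10⁸ / (1026 × 3990) ≈ 0.028363 m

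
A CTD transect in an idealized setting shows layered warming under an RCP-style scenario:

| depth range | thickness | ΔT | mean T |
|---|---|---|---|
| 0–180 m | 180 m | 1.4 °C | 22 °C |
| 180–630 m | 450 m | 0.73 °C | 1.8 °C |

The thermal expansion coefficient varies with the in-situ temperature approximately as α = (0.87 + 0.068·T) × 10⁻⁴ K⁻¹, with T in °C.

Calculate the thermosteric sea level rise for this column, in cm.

Layer 1: α = (0.87 + 0.068×22)×10⁻⁴ = 2.366×10⁻⁴ K⁻¹
Layer 2: α = (0.87 + 0.068×1.8)×10⁻⁴ = 0.9924×10⁻⁴ K⁻¹
Layer 1: 2.366×10⁻⁴ × 180 × 1.4 = 0.0596232 m
0.9924×10⁻⁴ × 0.73 × 450 = 0.03260034 m
Δh = 0.0596232 + 0.03260034 = 0.09222354 m

about 9.2 cm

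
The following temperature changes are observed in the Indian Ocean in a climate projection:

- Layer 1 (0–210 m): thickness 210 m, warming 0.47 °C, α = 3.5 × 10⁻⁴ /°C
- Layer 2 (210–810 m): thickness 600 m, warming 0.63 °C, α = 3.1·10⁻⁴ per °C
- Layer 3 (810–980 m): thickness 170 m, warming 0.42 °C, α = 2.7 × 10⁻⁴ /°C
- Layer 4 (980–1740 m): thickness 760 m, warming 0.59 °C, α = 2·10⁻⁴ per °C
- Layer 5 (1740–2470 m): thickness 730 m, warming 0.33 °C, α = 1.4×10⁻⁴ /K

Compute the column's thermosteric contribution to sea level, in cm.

Δh = 29 cm

0–210 m: 0.47 × 210 × 3.5×10⁻⁴ = 0.034545 m
3.1×10⁻⁴ × 600 × 0.63 = 0.11718 m
170 × 2.7×10⁻⁴ × 0.42 = 0.019278 m
0.59 × 2×10⁻⁴ × 760 = 0.08968 m
730 × 0.33 × 1.4×10⁻⁴ = 0.033726 m
Δh = 0.034545 + 0.11718 + 0.019278 + 0.08968 + 0.033726 = 0.294409 m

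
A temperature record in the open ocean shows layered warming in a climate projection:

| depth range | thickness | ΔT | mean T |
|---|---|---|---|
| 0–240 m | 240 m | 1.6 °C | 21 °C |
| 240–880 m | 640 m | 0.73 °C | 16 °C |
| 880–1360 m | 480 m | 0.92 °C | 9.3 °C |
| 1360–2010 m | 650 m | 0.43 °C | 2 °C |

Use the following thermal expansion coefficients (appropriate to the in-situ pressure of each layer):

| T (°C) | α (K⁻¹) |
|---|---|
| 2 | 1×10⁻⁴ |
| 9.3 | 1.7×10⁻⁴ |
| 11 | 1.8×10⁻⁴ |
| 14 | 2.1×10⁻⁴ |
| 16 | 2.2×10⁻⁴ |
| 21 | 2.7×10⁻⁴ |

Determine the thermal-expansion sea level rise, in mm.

309 mm

Layer 1 at 21 °C → α = 2.7×10⁻⁴ K⁻¹
Layer 2 at 16 °C → α = 2.2×10⁻⁴ K⁻¹
Layer 3 at 9.3 °C → α = 1.7×10⁻⁴ K⁻¹
Layer 4 at 2 °C → α = 1×10⁻⁴ K⁻¹
2.7×10⁻⁴ × 240 × 1.6 = 0.10368 m
640 × 2.2×10⁻⁴ × 0.73 = 0.102784 m
Layer 3: 1.7×10⁻⁴ × 480 × 0.92 = 0.075072 m
1360–2010 m: 1×10⁻⁴ × 650 × 0.43 = 0.02795 m
Δh = 0.10368 + 0.102784 + 0.075072 + 0.02795 = 0.309486 m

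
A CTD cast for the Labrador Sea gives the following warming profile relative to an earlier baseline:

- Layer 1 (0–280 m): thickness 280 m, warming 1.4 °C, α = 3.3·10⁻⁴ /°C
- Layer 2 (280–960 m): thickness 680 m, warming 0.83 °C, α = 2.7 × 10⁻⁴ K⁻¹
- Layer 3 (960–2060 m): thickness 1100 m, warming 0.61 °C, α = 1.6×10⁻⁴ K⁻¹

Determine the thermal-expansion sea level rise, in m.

about 0.39 m

280 × 1.4 × 3.3×10⁻⁴ = 0.12936 m
Layer 2: 0.83 × 2.7×10⁻⁴ × 680 = 0.152388 m
1.6×10⁻⁴ × 0.61 × 1100 = 0.10736 m
Δh = 0.12936 + 0.152388 + 0.10736 = 0.389108 m ≈ 0.39 m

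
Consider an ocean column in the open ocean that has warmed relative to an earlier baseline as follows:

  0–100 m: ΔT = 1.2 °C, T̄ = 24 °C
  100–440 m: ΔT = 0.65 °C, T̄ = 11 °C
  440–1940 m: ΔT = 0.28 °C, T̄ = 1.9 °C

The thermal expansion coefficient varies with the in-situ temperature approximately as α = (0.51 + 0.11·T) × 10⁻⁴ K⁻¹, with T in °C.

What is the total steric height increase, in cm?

10.6 cm

Layer 1: α = (0.51 + 0.11×24)×10⁻⁴ = 3.15×10⁻⁴ K⁻¹
Layer 2: α = (0.51 + 0.11×11)×10⁻⁴ = 1.72×10⁻⁴ K⁻¹
Layer 3: α = (0.51 + 0.11×1.9)×10⁻⁴ = 0.719×10⁻⁴ K⁻¹
100 × 3.15×10⁻⁴ × 1.2 = 0.03780 m
100–440 m: 0.65 × 340 × 1.72×10⁻⁴ = 0.038012 m
440–1940 m: 0.28 × 0.719×10⁻⁴ × 1500 = 0.030198 m
Δh = 0.03780 + 0.038012 + 0.030198 = 0.10601 m ≈ 10.6 cm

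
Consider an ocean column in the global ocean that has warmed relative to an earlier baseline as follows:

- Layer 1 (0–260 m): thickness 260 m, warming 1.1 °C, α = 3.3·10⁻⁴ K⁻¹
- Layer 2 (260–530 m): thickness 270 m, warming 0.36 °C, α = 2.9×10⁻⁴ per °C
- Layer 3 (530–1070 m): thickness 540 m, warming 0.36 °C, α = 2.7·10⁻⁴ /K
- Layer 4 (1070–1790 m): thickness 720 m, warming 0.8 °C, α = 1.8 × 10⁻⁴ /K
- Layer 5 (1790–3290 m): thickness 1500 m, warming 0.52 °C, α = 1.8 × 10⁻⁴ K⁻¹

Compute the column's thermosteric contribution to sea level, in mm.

3.3×10⁻⁴ × 260 × 1.1 = 0.09438 m
Layer 2: 2.9×10⁻⁴ × 270 × 0.36 = 0.028188 m
540 × 2.7×10⁻⁴ × 0.36 = 0.052488 m
Layer 4: 1.8×10⁻⁴ × 0.8 × 720 = 0.10368 m
Layer 5: 0.52 × 1500 × 1.8×10⁻⁴ = 0.14040 m
Δh = 0.09438 + 0.028188 + 0.052488 + 0.10368 + 0.14040 = 0.419136 m

419 mm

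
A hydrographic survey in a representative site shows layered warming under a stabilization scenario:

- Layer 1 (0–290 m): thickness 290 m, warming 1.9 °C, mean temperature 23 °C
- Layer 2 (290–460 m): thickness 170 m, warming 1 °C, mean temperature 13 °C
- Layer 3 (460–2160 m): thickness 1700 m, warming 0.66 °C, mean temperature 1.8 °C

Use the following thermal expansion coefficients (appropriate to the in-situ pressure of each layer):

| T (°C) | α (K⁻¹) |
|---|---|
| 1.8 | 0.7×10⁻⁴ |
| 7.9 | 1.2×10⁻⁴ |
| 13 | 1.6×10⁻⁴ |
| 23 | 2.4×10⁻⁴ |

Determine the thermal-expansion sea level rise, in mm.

Δh = 240 mm

Layer 1 at 23 °C → α = 2.4×10⁻⁴ K⁻¹
Layer 2 at 13 °C → α = 1.6×10⁻⁴ K⁻¹
Layer 3 at 1.8 °C → α = 0.7×10⁻⁴ K⁻¹
1.9 × 2.4×10⁻⁴ × 290 = 0.13224 m
290–460 m: 170 × 1.6×10⁻⁴ × 1 = 0.02720 m
0.7×10⁻⁴ × 0.66 × 1700 = 0.07854 m
Δh = 0.13224 + 0.02720 + 0.07854 = 0.23798 m ≈ 240 mm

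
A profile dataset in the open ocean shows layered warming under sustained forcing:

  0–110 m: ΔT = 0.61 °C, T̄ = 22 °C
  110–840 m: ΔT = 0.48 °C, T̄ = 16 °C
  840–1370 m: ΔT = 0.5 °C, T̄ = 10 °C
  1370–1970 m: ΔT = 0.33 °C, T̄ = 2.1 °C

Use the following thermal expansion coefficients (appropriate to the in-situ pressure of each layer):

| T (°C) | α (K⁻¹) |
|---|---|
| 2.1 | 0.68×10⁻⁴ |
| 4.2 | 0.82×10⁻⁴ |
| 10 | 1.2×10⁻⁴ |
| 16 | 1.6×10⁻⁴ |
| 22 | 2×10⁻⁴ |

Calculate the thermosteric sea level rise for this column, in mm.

Δh = 115 mm

Layer 1 at 22 °C → α = 2×10⁻⁴ K⁻¹
Layer 2 at 16 °C → α = 1.6×10⁻⁴ K⁻¹
Layer 3 at 10 °C → α = 1.2×10⁻⁴ K⁻¹
Layer 4 at 2.1 °C → α = 0.68×10⁻⁴ K⁻¹
Layer 1: 0.61 × 2×10⁻⁴ × 110 = 0.01342 m
Layer 2: 730 × 0.48 × 1.6×10⁻⁴ = 0.056064 m
840–1370 m: 1.2×10⁻⁴ × 0.5 × 530 = 0.03180 m
1370–1970 m: 0.33 × 600 × 0.68×10⁻⁴ = 0.013464 m
Δh = 0.01342 + 0.056064 + 0.03180 + 0.013464 = 0.114748 m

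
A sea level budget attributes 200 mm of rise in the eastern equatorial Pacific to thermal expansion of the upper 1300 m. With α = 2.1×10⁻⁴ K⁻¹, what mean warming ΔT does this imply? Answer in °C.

about 0.73 °C

ΔT = Δh/(αH) = 0.2 / (2.1×10⁻⁴ × 1300) ≈ 0.7326 °C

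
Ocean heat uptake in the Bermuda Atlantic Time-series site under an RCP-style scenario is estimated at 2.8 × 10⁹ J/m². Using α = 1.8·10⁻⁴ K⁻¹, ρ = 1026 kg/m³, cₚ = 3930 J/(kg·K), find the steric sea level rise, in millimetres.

Δh = αQ/(ρcₚ) = 1.8×10⁻⁴ × 2.8×10⁹ / (1026 × 3930) ≈ 0.12499 m

Δh = 120 mm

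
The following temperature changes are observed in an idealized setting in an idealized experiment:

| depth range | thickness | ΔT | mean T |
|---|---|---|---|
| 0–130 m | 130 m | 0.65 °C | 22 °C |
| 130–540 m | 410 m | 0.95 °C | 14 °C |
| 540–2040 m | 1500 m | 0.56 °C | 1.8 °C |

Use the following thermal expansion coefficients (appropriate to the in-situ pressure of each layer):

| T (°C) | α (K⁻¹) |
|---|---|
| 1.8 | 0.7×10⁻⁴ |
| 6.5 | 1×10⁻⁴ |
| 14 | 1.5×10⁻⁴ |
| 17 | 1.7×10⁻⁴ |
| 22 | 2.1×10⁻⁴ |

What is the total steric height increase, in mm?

Layer 1 at 22 °C → α = 2.1×10⁻⁴ K⁻¹
Layer 2 at 14 °C → α = 1.5×10⁻⁴ K⁻¹
Layer 3 at 1.8 °C → α = 0.7×10⁻⁴ K⁻¹
130 × 0.65 × 2.1×10⁻⁴ = 0.017745 m
410 × 0.95 × 1.5×10⁻⁴ = 0.058425 m
Layer 3: 0.7×10⁻⁴ × 1500 × 0.56 = 0.05880 m
Δh = 0.017745 + 0.058425 + 0.05880 = 0.13497 m

Δh ≈ 130 mm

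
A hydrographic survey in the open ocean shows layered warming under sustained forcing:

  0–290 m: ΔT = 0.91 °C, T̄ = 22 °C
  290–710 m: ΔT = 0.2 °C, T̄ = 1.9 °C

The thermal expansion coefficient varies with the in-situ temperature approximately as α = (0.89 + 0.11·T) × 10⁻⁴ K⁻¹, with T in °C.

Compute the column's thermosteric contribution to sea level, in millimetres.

Layer 1: α = (0.89 + 0.11×22)×10⁻⁴ = 3.31×10⁻⁴ K⁻¹
Layer 2: α = (0.89 + 0.11×1.9)×10⁻⁴ = 1.099×10⁻⁴ K⁻¹
Layer 1: 0.91 × 290 × 3.31×10⁻⁴ = 0.0873509 m
290–710 m: 420 × 1.099×10⁻⁴ × 0.2 = 0.0092316 m
Δh = 0.0873509 + 0.0092316 = 0.0965825 m

Δh ≈ 96.6 mm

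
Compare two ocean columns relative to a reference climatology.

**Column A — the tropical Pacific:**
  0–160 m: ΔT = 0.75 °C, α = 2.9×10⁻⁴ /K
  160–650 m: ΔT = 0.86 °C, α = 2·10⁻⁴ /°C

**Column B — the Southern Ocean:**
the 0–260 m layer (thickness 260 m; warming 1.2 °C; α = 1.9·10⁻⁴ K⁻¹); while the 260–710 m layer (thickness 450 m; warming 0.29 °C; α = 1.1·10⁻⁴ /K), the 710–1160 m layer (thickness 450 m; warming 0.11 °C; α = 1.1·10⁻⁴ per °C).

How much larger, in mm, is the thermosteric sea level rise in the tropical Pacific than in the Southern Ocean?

40 mm

A 0–160 m: 160 × 2.9×10⁻⁴ × 0.75 = 0.03480 m
A 160–650 m: 490 × 0.86 × 2×10⁻⁴ = 0.08428 m
A total: 0.11908 m
B 1.9×10⁻⁴ × 1.2 × 260 = 0.05928 m
B Layer 2: 0.29 × 450 × 1.1×10⁻⁴ = 0.014355 m
B 710–1160 m: 450 × 1.1×10⁻⁴ × 0.11 = 0.005445 m
B total: 0.07908 m
Difference: 0.11908 − 0.07908 = 0.04000 m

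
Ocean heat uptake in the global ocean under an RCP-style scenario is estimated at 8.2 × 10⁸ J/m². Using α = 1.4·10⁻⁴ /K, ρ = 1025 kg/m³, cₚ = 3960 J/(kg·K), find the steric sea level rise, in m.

about 0.0283 m

Δh = αQ/(ρcₚ) = 1.4×10⁻⁴ × 8.2×10⁸ / (1025 × 3960) ≈ 0.028283 m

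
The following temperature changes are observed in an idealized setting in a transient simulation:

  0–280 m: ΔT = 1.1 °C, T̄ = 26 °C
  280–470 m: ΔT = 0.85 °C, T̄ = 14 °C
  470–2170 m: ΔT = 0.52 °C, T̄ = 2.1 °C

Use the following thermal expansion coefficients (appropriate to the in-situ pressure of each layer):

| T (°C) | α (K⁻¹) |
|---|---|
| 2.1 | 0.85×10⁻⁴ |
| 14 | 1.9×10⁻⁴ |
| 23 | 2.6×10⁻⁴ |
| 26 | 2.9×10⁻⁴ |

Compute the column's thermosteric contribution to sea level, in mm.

Layer 1 at 26 °C → α = 2.9×10⁻⁴ K⁻¹
Layer 2 at 14 °C → α = 1.9×10⁻⁴ K⁻¹
Layer 3 at 2.1 °C → α = 0.85×10⁻⁴ K⁻¹
Layer 1: 2.9×10⁻⁴ × 280 × 1.1 = 0.08932 m
Layer 2: 0.85 × 1.9×10⁻⁴ × 190 = 0.030685 m
470–2170 m: 0.52 × 0.85×10⁻⁴ × 1700 = 0.07514 m
Δh = 0.08932 + 0.030685 + 0.07514 = 0.195145 m

195 mm of thermosteric rise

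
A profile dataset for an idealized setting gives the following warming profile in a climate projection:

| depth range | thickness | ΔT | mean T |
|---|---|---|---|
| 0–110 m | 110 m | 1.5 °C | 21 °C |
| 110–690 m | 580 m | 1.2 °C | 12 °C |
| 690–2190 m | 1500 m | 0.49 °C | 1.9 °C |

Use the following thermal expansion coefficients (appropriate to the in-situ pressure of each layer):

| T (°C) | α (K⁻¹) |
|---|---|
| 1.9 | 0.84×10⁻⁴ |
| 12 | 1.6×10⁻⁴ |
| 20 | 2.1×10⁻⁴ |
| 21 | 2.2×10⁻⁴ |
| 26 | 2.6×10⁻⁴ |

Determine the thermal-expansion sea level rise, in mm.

Layer 1 at 21 °C → α = 2.2×10⁻⁴ K⁻¹
Layer 2 at 12 °C → α = 1.6×10⁻⁴ K⁻¹
Layer 3 at 1.9 °C → α = 0.84×10⁻⁴ K⁻¹
0–110 m: 110 × 2.2×10⁻⁴ × 1.5 = 0.03630 m
110–690 m: 1.6×10⁻⁴ × 1.2 × 580 = 0.11136 m
690–2190 m: 0.84×10⁻⁴ × 0.49 × 1500 = 0.06174 m
Δh = 0.03630 + 0.11136 + 0.06174 = 0.20940 m

210 mm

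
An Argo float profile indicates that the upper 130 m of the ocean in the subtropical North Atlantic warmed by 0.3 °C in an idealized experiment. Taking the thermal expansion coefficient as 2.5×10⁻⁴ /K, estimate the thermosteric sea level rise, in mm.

Δh = αΔT·H = 2.5×10⁻⁴ × 0.3 × 130 = 0.00975 m

9.75 mm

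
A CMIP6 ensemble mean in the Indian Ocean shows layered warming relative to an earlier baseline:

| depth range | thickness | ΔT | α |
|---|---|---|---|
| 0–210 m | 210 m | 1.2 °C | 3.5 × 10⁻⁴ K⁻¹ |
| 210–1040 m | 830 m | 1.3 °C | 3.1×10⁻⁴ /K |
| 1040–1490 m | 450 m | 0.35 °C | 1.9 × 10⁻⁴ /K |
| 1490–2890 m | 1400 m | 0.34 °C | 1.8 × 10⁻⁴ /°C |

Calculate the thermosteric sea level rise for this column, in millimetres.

538 mm of thermosteric rise

0–210 m: 3.5×10⁻⁴ × 1.2 × 210 = 0.08820 m
Layer 2: 830 × 1.3 × 3.1×10⁻⁴ = 0.33449 m
450 × 1.9×10⁻⁴ × 0.35 = 0.029925 m
1490–2890 m: 1400 × 1.8×10⁻⁴ × 0.34 = 0.08568 m
Δh = 0.08820 + 0.33449 + 0.029925 + 0.08568 = 0.538295 m ≈ 538 mm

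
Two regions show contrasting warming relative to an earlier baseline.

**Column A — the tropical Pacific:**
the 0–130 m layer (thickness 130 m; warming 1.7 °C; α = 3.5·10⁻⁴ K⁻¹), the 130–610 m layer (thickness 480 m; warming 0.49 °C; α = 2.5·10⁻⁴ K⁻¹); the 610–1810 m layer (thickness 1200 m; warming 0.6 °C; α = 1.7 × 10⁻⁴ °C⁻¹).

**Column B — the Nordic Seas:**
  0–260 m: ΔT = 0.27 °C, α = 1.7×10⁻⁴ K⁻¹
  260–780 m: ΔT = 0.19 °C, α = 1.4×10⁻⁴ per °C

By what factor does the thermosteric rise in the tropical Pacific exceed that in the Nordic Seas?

A 0–130 m: 1.7 × 3.5×10⁻⁴ × 130 = 0.07735 m
A 130–610 m: 480 × 0.49 × 2.5×10⁻⁴ = 0.05880 m
A Layer 3: 0.6 × 1200 × 1.7×10⁻⁴ = 0.12240 m
A total: 0.25855 m
B 0–260 m: 1.7×10⁻⁴ × 260 × 0.27 = 0.011934 m
B 0.19 × 1.4×10⁻⁴ × 520 = 0.013832 m
B total: 0.025766 m
Ratio: 0.25855 / 0.025766 ≈ 10.03

10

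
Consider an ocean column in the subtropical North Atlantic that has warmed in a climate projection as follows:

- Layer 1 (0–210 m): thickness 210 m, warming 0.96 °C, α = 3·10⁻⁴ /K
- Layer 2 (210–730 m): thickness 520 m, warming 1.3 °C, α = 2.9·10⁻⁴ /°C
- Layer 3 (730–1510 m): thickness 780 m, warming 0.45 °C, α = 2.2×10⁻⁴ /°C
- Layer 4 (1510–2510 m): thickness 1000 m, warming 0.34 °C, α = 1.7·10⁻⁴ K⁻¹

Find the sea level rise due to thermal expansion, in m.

Layer 1: 3×10⁻⁴ × 0.96 × 210 = 0.06048 m
520 × 2.9×10⁻⁴ × 1.3 = 0.19604 m
780 × 2.2×10⁻⁴ × 0.45 = 0.07722 m
1000 × 0.34 × 1.7×10⁻⁴ = 0.05780 m
Δh = 0.06048 + 0.19604 + 0.07722 + 0.05780 = 0.39154 m ≈ 0.392 m

0.392 m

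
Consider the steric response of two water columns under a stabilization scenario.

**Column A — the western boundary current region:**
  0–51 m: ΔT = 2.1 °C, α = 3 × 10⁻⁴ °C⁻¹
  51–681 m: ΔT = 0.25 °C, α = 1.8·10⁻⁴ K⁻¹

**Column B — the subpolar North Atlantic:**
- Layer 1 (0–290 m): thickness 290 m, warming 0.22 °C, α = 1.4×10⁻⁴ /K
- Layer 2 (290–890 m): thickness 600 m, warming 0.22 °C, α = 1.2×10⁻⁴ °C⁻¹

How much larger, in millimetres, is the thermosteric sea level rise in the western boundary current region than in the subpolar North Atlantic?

A Layer 1: 3×10⁻⁴ × 51 × 2.1 = 0.03213 m
A 1.8×10⁻⁴ × 0.25 × 630 = 0.02835 m
A total: 0.06048 m
B 1.4×10⁻⁴ × 290 × 0.22 = 0.008932 m
B 0.22 × 600 × 1.2×10⁻⁴ = 0.01584 m
B total: 0.024772 m
Difference: 0.06048 − 0.024772 = 0.035708 m

Δh_A − Δh_B ≈ 36 mm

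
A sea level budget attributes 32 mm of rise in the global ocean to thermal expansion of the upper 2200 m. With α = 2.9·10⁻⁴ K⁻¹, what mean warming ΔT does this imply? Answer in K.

ΔT = Δh/(αH) = 0.032 / (2.9×10⁻⁴ × 2200) ≈ 0.05016 K

0.0502 K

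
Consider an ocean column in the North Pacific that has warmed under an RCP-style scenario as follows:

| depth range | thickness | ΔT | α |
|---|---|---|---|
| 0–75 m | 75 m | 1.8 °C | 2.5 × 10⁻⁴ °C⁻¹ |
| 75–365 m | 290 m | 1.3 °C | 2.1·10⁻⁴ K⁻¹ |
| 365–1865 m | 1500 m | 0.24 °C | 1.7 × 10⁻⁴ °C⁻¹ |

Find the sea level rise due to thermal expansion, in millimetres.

about 170 mm

Layer 1: 75 × 2.5×10⁻⁴ × 1.8 = 0.03375 m
1.3 × 2.1×10⁻⁴ × 290 = 0.07917 m
Layer 3: 1500 × 1.7×10⁻⁴ × 0.24 = 0.06120 m
Δh = 0.03375 + 0.07917 + 0.06120 = 0.17412 m ≈ 170 mm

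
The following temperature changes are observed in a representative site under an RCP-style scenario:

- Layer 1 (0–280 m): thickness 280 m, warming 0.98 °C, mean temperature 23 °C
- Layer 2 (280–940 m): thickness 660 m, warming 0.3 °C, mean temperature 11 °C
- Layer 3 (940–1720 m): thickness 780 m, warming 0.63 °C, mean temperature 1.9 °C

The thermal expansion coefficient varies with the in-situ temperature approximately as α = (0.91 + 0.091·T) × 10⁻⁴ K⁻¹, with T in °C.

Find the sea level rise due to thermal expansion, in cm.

Layer 1: α = (0.91 + 0.091×23)×10⁻⁴ = 3.003×10⁻⁴ K⁻¹
Layer 2: α = (0.91 + 0.091×11)×10⁻⁴ = 1.911×10⁻⁴ K⁻¹
Layer 3: α = (0.91 + 0.091×1.9)×10⁻⁴ = 1.0829×10⁻⁴ K⁻¹
0–280 m: 3.003×10⁻⁴ × 0.98 × 280 = 0.08240232 m
Layer 2: 660 × 1.911×10⁻⁴ × 0.3 = 0.0378378 m
940–1720 m: 0.63 × 780 × 1.0829×10⁻⁴ = 0.053213706 m
Δh = 0.08240232 + 0.0378378 + 0.053213706 = 0.173453826 m ≈ 17 cm

17 cm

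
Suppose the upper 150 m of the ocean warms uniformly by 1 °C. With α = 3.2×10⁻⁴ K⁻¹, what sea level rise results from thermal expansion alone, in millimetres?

about 48.0 mm

Δh = αΔT·H = 3.2×10⁻⁴ × 1 × 150 = 0.04800 m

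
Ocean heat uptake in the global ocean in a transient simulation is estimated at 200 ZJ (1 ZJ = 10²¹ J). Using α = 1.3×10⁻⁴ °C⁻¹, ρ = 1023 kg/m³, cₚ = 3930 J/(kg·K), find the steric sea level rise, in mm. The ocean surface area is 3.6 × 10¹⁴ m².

Per unit area: Q = 200×10²¹ / (3.6×10¹⁴) ≈ 5.556×10⁸ J/m²
Δh = αQ/(ρcₚ) = 1.3×10⁻⁴ × 5.556×10⁸ / (1023 × 3930) ≈ 0.017965 m

18 mm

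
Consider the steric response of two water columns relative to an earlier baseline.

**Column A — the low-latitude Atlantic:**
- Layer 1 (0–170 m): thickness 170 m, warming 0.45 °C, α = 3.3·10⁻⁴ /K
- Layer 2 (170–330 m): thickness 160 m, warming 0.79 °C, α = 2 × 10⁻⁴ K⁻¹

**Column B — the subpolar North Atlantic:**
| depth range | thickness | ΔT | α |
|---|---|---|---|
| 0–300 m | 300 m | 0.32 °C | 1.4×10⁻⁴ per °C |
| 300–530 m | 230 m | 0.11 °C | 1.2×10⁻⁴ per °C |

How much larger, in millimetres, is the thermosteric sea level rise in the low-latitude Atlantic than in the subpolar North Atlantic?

Δh_A − Δh_B ≈ 34.0 mm

A 0–170 m: 170 × 0.45 × 3.3×10⁻⁴ = 0.025245 m
A Layer 2: 160 × 2×10⁻⁴ × 0.79 = 0.02528 m
A total: 0.050525 m
B Layer 1: 0.32 × 1.4×10⁻⁴ × 300 = 0.01344 m
B 230 × 1.2×10⁻⁴ × 0.11 = 0.003036 m
B total: 0.016476 m
Difference: 0.050525 − 0.016476 = 0.034049 m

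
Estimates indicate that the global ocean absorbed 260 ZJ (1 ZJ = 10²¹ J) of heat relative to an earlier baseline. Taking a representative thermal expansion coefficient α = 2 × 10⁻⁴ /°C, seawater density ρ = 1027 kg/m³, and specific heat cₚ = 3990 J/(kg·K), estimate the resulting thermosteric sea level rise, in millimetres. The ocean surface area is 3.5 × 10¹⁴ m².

36.3 mm

Per unit area: Q = 260×10²¹ / (3.5×10¹⁴) ≈ 7.429×10⁸ J/m²
Δh = αQ/(ρcₚ) = 2×10⁻⁴ × 7.429×10⁸ / (1027 × 3990) ≈ 0.036259 m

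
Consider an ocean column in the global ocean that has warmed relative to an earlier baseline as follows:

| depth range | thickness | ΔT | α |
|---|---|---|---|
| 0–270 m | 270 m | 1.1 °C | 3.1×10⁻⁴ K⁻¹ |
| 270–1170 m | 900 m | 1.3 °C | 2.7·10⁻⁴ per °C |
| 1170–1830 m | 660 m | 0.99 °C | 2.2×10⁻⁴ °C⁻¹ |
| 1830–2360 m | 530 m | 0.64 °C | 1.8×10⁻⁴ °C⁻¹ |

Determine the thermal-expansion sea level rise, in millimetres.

Δh ≈ 613 mm

0–270 m: 3.1×10⁻⁴ × 1.1 × 270 = 0.09207 m
270–1170 m: 2.7×10⁻⁴ × 1.3 × 900 = 0.31590 m
Layer 3: 660 × 2.2×10⁻⁴ × 0.99 = 0.143748 m
1830–2360 m: 530 × 1.8×10⁻⁴ × 0.64 = 0.061056 m
Δh = 0.09207 + 0.31590 + 0.143748 + 0.061056 = 0.612774 m ≈ 613 mm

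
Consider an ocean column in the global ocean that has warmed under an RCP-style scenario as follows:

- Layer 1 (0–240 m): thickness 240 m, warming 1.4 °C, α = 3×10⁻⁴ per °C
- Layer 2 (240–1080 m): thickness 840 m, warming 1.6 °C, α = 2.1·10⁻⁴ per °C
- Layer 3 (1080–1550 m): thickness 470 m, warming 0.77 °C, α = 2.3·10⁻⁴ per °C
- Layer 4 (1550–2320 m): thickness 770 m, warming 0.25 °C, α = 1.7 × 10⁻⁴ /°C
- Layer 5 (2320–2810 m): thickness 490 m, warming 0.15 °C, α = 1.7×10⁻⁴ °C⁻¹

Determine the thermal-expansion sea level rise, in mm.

Δh ≈ 510 mm

0–240 m: 1.4 × 3×10⁻⁴ × 240 = 0.10080 m
Layer 2: 2.1×10⁻⁴ × 1.6 × 840 = 0.28224 m
0.77 × 2.3×10⁻⁴ × 470 = 0.083237 m
1550–2320 m: 1.7×10⁻⁴ × 770 × 0.25 = 0.032725 m
0.15 × 1.7×10⁻⁴ × 490 = 0.012495 m
Δh = 0.10080 + 0.28224 + 0.083237 + 0.032725 + 0.012495 = 0.511497 m ≈ 510 mm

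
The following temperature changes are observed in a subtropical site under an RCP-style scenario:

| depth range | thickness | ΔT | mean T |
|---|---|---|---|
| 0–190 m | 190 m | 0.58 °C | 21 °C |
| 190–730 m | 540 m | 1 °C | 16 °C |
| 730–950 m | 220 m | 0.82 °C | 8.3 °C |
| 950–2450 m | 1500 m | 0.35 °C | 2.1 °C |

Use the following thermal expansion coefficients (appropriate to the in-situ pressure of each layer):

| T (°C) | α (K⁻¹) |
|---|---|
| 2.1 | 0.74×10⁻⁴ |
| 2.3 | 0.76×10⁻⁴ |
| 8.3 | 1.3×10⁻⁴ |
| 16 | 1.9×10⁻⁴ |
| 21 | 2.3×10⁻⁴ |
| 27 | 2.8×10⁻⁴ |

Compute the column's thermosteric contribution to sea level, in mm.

Layer 1 at 21 °C → α = 2.3×10⁻⁴ K⁻¹
Layer 2 at 16 °C → α = 1.9×10⁻⁴ K⁻¹
Layer 3 at 8.3 °C → α = 1.3×10⁻⁴ K⁻¹
Layer 4 at 2.1 °C → α = 0.74×10⁻⁴ K⁻¹
0–190 m: 2.3×10⁻⁴ × 0.58 × 190 = 0.025346 m
540 × 1 × 1.9×10⁻⁴ = 0.10260 m
730–950 m: 1.3×10⁻⁴ × 0.82 × 220 = 0.023452 m
0.74×10⁻⁴ × 0.35 × 1500 = 0.03885 m
Δh = 0.025346 + 0.10260 + 0.023452 + 0.03885 = 0.190248 m ≈ 190 mm

about 190 mm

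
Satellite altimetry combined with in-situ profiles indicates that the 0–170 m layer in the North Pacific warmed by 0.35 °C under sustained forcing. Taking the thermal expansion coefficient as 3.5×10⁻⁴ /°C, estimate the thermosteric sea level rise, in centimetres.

Δh = 2.1 cm

Δh = αΔT·H = 3.5×10⁻⁴ × 0.35 × 170 = 0.020825 m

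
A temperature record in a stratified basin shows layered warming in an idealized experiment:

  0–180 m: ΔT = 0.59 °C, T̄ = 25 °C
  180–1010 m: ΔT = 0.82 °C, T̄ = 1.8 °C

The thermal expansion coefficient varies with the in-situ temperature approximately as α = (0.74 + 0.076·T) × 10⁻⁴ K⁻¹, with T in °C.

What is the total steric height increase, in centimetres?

Layer 1: α = (0.74 + 0.076×25)×10⁻⁴ = 2.64×10⁻⁴ K⁻¹
Layer 2: α = (0.74 + 0.076×1.8)×10⁻⁴ = 0.8768×10⁻⁴ K⁻¹
0–180 m: 180 × 2.64×10⁻⁴ × 0.59 = 0.0280368 m
0.82 × 0.8768×10⁻⁴ × 830 = 0.059675008 m
Δh = 0.0280368 + 0.059675008 = 0.087711808 m ≈ 8.77 cm

8.77 cm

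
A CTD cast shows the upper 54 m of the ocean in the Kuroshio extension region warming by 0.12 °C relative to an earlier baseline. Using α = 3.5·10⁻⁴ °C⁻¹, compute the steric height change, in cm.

Δh = αΔT·H = 3.5×10⁻⁴ × 0.12 × 54 = 0.002268 m

about 0.227 cm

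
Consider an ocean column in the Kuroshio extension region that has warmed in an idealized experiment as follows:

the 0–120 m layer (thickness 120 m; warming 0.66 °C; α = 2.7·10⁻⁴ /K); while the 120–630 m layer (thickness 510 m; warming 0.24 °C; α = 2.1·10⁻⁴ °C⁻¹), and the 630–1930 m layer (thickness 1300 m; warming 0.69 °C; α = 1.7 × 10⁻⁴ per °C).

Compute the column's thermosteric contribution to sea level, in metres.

Layer 1: 2.7×10⁻⁴ × 120 × 0.66 = 0.021384 m
120–630 m: 2.1×10⁻⁴ × 0.24 × 510 = 0.025704 m
630–1930 m: 0.69 × 1300 × 1.7×10⁻⁴ = 0.15249 m
Δh = 0.021384 + 0.025704 + 0.15249 = 0.199578 m ≈ 0.200 m

0.200 m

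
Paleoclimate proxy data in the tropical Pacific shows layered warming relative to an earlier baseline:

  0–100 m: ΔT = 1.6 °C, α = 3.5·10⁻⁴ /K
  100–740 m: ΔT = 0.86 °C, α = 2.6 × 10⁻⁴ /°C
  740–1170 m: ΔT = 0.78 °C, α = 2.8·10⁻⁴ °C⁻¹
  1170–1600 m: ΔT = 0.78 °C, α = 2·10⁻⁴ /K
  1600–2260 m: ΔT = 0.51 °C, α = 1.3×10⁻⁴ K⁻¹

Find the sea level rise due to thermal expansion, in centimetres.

0–100 m: 3.5×10⁻⁴ × 1.6 × 100 = 0.05600 m
100–740 m: 2.6×10⁻⁴ × 0.86 × 640 = 0.143104 m
2.8×10⁻⁴ × 0.78 × 430 = 0.093912 m
Layer 4: 2×10⁻⁴ × 430 × 0.78 = 0.06708 m
1600–2260 m: 1.3×10⁻⁴ × 660 × 0.51 = 0.043758 m
Δh = 0.05600 + 0.143104 + 0.093912 + 0.06708 + 0.043758 = 0.403854 m

40 cm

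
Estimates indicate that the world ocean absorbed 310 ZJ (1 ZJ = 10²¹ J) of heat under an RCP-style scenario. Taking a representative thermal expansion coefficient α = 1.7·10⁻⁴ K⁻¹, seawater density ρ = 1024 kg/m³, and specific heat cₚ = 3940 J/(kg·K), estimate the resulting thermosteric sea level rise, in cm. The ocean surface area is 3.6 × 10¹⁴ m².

3.6 cm of thermosteric rise

Per unit area: Q = 310×10²¹ / (3.6×10¹⁴) ≈ 8.611×10⁸ J/m²
Δh = αQ/(ρcₚ) = 1.7×10⁻⁴ × 8.611×10⁸ / (1024 × 3940) ≈ 0.036283 m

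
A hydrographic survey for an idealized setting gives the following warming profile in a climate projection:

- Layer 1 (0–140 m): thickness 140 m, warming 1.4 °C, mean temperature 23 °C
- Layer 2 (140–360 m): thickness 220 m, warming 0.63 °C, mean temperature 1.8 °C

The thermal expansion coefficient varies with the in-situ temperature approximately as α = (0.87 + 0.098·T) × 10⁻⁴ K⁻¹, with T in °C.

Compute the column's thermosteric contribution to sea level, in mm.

75.7 mm

Layer 1: α = (0.87 + 0.098×23)×10⁻⁴ = 3.124×10⁻⁴ K⁻¹
Layer 2: α = (0.87 + 0.098×1.8)×10⁻⁴ = 1.0464×10⁻⁴ K⁻¹
3.124×10⁻⁴ × 1.4 × 140 = 0.0612304 m
Layer 2: 220 × 0.63 × 1.0464×10⁻⁴ = 0.014503104 m
Δh = 0.0612304 + 0.014503104 = 0.075733504 m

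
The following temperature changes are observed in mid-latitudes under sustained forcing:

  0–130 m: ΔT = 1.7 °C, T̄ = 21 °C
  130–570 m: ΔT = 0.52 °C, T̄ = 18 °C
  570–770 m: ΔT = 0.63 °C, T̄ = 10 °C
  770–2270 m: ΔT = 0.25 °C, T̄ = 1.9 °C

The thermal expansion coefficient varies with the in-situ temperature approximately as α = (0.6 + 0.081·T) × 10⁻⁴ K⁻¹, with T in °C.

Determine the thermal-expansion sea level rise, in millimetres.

Layer 1: α = (0.6 + 0.081×21)×10⁻⁴ = 2.301×10⁻⁴ K⁻¹
Layer 2: α = (0.6 + 0.081×18)×10⁻⁴ = 2.058×10⁻⁴ K⁻¹
Layer 3: α = (0.6 + 0.081×10)×10⁻⁴ = 1.41×10⁻⁴ K⁻¹
Layer 4: α = (0.6 + 0.081×1.9)×10⁻⁴ = 0.7539×10⁻⁴ K⁻¹
0–130 m: 130 × 1.7 × 2.301×10⁻⁴ = 0.0508521 m
Layer 2: 0.52 × 2.058×10⁻⁴ × 440 = 0.04708704 m
570–770 m: 0.63 × 200 × 1.41×10⁻⁴ = 0.017766 m
Layer 4: 0.7539×10⁻⁴ × 0.25 × 1500 = 0.02827125 m
Δh = 0.0508521 + 0.04708704 + 0.017766 + 0.02827125 = 0.14397639 m ≈ 144 mm

Δh = 144 mm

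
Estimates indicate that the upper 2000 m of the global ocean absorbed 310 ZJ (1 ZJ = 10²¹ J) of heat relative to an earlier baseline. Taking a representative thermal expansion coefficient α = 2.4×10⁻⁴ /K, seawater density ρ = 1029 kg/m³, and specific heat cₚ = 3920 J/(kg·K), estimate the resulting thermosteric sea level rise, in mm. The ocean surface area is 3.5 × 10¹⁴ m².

Per unit area: Q = 310×10²¹ / (3.5×10¹⁴) ≈ 8.857×10⁸ J/m²
Δh = αQ/(ρcₚ) = 2.4×10⁻⁴ × 8.857×10⁸ / (1029 × 3920) ≈ 0.052698 m

52.7 mm of thermosteric rise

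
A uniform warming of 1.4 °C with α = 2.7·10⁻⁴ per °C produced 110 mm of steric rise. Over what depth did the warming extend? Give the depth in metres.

H = Δh/(αΔT) = 0.11 / (2.7×10⁻⁴ × 1.4) ≈ 291.0 m

H ≈ 291 m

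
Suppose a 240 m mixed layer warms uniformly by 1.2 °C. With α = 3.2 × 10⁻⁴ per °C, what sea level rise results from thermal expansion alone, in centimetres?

9.2 cm of thermosteric rise

Δh = αΔT·H = 3.2×10⁻⁴ × 1.2 × 240 = 0.09216 m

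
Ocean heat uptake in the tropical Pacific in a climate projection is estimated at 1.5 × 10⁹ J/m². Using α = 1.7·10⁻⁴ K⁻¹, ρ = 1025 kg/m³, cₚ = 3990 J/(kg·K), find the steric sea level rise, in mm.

about 62.4 mm

Δh = αQ/(ρcₚ) = 1.7×10⁻⁴ × 1.5×10⁹ / (1025 × 3990) ≈ 0.062351 m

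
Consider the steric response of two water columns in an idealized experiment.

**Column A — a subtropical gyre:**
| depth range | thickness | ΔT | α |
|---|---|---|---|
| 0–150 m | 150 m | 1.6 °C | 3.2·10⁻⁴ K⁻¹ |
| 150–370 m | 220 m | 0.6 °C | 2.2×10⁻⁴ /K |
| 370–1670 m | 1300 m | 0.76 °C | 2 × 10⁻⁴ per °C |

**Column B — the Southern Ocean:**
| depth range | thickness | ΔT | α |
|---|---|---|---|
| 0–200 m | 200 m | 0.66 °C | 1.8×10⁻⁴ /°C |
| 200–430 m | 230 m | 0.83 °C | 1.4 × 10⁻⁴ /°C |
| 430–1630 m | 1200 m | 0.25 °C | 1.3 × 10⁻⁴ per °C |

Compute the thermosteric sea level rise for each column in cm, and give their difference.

Δh_A ≈ 30.3 cm, Δh_B ≈ 8.95 cm; difference ≈ 21.4 cm

A 3.2×10⁻⁴ × 150 × 1.6 = 0.07680 m
A 0.6 × 2.2×10⁻⁴ × 220 = 0.02904 m
A 0.76 × 1300 × 2×10⁻⁴ = 0.19760 m
A total: 0.30344 m
B 1.8×10⁻⁴ × 0.66 × 200 = 0.02376 m
B 0.83 × 1.4×10⁻⁴ × 230 = 0.026726 m
B Layer 3: 1200 × 0.25 × 1.3×10⁻⁴ = 0.03900 m
B total: 0.089486 m
Difference: 0.30344 − 0.089486 = 0.213954 m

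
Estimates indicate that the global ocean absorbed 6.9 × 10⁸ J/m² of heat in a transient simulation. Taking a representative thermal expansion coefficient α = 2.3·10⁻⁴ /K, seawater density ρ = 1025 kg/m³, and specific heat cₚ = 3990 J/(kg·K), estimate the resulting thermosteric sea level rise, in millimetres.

Δh = αQ/(ρcₚ) = 2.3×10⁻⁴ × 6.9×10⁸ / (1025 × 3990) ≈ 0.038804 m

39 mm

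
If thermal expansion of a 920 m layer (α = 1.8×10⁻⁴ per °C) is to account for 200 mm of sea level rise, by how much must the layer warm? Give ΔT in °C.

ΔT ≈ 1.2 °C

ΔT = Δh/(αH) = 0.2 / (1.8×10⁻⁴ × 920) ≈ 1.208 °C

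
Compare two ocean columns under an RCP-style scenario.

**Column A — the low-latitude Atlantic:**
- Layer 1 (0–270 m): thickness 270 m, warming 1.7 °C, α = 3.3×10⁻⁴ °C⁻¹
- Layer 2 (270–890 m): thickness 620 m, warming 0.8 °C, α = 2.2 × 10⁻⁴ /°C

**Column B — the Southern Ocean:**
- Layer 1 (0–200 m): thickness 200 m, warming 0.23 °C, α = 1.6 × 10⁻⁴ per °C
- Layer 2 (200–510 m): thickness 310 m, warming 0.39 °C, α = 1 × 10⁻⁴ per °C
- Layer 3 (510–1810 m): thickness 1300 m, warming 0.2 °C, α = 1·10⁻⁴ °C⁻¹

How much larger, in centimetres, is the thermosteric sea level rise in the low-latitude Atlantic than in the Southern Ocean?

A Layer 1: 1.7 × 270 × 3.3×10⁻⁴ = 0.15147 m
A 270–890 m: 620 × 0.8 × 2.2×10⁻⁴ = 0.10912 m
A total: 0.26059 m
B Layer 1: 1.6×10⁻⁴ × 0.23 × 200 = 0.00736 m
B Layer 2: 1×10⁻⁴ × 310 × 0.39 = 0.01209 m
B Layer 3: 0.2 × 1×10⁻⁴ × 1300 = 0.02600 m
B total: 0.04545 m
Difference: 0.26059 − 0.04545 = 0.21514 m

22 cm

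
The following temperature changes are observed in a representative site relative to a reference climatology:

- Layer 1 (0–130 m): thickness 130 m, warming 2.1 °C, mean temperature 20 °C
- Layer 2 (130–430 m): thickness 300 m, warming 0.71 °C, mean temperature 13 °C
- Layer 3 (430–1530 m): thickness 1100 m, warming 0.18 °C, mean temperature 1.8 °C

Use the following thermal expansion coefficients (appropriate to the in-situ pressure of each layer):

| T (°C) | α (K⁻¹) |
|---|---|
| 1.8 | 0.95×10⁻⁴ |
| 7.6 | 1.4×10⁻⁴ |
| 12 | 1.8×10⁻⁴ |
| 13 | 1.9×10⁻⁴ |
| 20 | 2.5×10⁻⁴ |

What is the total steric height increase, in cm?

Layer 1 at 20 °C → α = 2.5×10⁻⁴ K⁻¹
Layer 2 at 13 °C → α = 1.9×10⁻⁴ K⁻¹
Layer 3 at 1.8 °C → α = 0.95×10⁻⁴ K⁻¹
Layer 1: 2.1 × 2.5×10⁻⁴ × 130 = 0.06825 m
1.9×10⁻⁴ × 300 × 0.71 = 0.04047 m
430–1530 m: 0.18 × 1100 × 0.95×10⁻⁴ = 0.01881 m
Δh = 0.06825 + 0.04047 + 0.01881 = 0.12753 m

12.8 cm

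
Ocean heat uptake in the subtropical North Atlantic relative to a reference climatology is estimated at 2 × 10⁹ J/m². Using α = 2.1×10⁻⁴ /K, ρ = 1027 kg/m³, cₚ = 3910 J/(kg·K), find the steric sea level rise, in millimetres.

Δh = 105 mm

Δh = αQ/(ρcₚ) = 2.1×10⁻⁴ × 2×10⁹ / (1027 × 3910) ≈ 0.10459 m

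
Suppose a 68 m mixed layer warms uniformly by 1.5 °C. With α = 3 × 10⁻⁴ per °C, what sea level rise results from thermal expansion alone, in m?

Δh = αΔT·H = 3×10⁻⁴ × 1.5 × 68 = 0.03060 m

Δh ≈ 0.0306 m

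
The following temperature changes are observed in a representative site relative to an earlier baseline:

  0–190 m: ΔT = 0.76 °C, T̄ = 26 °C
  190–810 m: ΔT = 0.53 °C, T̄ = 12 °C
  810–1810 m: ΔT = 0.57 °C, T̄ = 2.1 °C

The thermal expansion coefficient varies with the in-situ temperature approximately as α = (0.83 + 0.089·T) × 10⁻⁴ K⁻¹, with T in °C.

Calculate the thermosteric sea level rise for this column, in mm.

Δh = 170 mm

Layer 1: α = (0.83 + 0.089×26)×10⁻⁴ = 3.144×10⁻⁴ K⁻¹
Layer 2: α = (0.83 + 0.089×12)×10⁻⁴ = 1.898×10⁻⁴ K⁻¹
Layer 3: α = (0.83 + 0.089×2.1)×10⁻⁴ = 1.0169×10⁻⁴ K⁻¹
190 × 0.76 × 3.144×10⁻⁴ = 0.04539936 m
620 × 0.53 × 1.898×10⁻⁴ = 0.06236828 m
Layer 3: 1000 × 0.57 × 1.0169×10⁻⁴ = 0.0579633 m
Δh = 0.04539936 + 0.06236828 + 0.0579633 = 0.16573094 m ≈ 170 mm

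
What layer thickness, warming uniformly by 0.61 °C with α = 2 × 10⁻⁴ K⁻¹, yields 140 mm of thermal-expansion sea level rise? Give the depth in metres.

H = Δh/(αΔT) = 0.14 / (2×10⁻⁴ × 0.61) ≈ 1148 m

H ≈ 1100 m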